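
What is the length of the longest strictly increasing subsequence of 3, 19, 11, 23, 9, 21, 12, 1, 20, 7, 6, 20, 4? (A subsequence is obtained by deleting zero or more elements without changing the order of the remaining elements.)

Let dp[i] be the longest increasing subsequence ending at position i. Then dp = [1, 2, 2, 3, 2, 3, 3, 1, 4, 2, 2, 4, 2].
The maximum is 4; one witness is 3, 11, 12, 20 at positions 1,3,7,9.

4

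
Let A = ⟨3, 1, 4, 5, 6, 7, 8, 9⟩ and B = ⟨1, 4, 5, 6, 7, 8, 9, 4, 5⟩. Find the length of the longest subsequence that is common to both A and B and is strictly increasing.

7

For each value that appears in both, track the longest common increasing run ending there.
The best achievable length is 7; one witness is 1, 4, 5, 6, 7, 8, 9 (A-positions 2,3,4,5,6,7,8, B-positions 1,2,3,4,5,6,7).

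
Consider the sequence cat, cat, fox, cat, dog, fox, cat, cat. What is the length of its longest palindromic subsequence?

One longest palindromic subsequence is cat cat fox dog fox cat cat (positions 1,2,3,5,6,7,8); it reads the same forward and backward, and the interval DP gives dp[1][8] = 7.

7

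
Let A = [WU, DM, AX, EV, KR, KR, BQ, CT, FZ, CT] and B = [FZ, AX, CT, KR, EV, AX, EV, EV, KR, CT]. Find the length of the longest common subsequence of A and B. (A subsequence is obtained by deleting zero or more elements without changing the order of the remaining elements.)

4

A longest common subsequence is AX, EV, KR, CT (length 4); the LCS DP confirms no longer common subsequence exists.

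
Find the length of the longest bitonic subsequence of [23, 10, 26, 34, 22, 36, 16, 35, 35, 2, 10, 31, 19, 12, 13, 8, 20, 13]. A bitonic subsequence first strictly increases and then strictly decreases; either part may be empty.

One longest bitonic subsequence is 23, 26, 34, 36, 35, 31, 19, 13, 8 (positions 1,3,4,6,9,12,13,15,16): it rises to 36 then falls. Length 9 is optimal.

9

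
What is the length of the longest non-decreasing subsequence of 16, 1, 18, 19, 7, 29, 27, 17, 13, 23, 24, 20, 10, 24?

Scanning left to right, the best length ending at each element is: 16→1, 1→1, 18→2, 19→3, 7→2, 29→4, 27→4, 17→3, 13→3, 23→4, 24→5, 20→4, 10→3, 24→6.
So the longest non-decreasing subsequence has length 6, e.g. 16, 18, 19, 23, 24, 24.

6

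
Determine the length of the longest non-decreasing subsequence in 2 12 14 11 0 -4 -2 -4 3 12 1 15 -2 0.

One longest non-decreasing subsequence is -4, -2, 3, 12, 15 (positions 6,7,9,10,12), of length 5; no longer one exists.

5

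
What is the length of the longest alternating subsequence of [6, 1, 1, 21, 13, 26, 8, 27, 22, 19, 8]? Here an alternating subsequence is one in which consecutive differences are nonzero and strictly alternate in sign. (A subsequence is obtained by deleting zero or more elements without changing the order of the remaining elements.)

8

Track the best alternating length ending on an up-step vs a down-step at each position: up/down = 1/1, 1/2, 1/2, 3/1, 3/4, 5/1, 3/6, 7/1, 7/8, 7/8, 3/8.
The maximum over both is 8; one such subsequence is 6, 1, 21, 13, 26, 8, 27, 22.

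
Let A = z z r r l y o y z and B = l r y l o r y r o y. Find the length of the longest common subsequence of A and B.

5

Backtracking the LCS table gives one alignment: r (A3,B2) → r (A4,B6) → y (A6,B7) → o (A7,B9) → y (A8,B10).
So the longest common subsequence has length 5.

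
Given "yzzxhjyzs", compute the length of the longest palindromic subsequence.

One longest palindromic subsequence is yzzy (positions 1,2,3,7); it reads the same forward and backward, and the interval DP gives dp[1][9] = 4.

4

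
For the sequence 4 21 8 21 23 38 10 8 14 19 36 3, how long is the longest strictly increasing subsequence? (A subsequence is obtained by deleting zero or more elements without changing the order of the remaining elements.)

Scanning left to right, the best length ending at each element is: 4→1, 21→2, 8→2, 21→3, 23→4, 38→5, 10→3, 8→2, 14→4, 19→5, 36→6, 3→1.
So the longest increasing subsequence has length 6, e.g. 4, 8, 10, 14, 19, 36.

6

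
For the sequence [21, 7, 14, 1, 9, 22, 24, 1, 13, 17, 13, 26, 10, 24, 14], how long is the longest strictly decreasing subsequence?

One longest decreasing subsequence is 21, 14, 9, 1 (positions 1,3,5,8), of length 4; no longer one exists.

4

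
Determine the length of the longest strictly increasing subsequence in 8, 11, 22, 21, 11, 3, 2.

3

One longest increasing subsequence is 8, 11, 22 (positions 1,2,3), of length 3; no longer one exists.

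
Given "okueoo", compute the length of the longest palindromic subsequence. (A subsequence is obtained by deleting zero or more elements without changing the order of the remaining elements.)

Using dp[i][j] = 2 + dp[i+1][j−1] if the ends match, else max(dp[i+1][j], dp[i][j−1]):
dp[1][6] = 3. A witness is ooo at positions 1,5,6.

3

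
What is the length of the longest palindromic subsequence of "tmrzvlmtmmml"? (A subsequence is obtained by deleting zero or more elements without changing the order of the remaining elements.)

6

Using dp[i][j] = 2 + dp[i+1][j−1] if the ends match, else max(dp[i+1][j], dp[i][j−1]):
dp[1][12] = 6. A witness is lmmmml at positions 6,7,9,10,11,12.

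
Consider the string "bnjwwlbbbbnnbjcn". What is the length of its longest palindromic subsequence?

9

Using dp[i][j] = 2 + dp[i+1][j−1] if the ends match, else max(dp[i+1][j], dp[i][j−1]):
dp[1][16] = 9. A witness is njbbbbbjn at positions 2,3,7,8,9,10,13,14,16.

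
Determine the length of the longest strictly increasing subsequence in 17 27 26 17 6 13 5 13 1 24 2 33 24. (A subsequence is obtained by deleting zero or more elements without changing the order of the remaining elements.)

4

Let dp[i] be the longest increasing subsequence ending at position i. Then dp = [1, 2, 2, 1, 1, 2, 1, 2, 1, 3, 2, 4, 3].
The maximum is 4; one witness is 6, 13, 24, 33 at positions 5,6,10,12.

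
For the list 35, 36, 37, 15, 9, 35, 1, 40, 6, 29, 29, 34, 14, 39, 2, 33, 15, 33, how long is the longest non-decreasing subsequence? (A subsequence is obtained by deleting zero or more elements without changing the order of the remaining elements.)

Scanning left to right, the best length ending at each element is: 35→1, 36→2, 37→3, 15→1, 9→1, 35→2, 1→1, 40→4, 6→2, 29→3, 29→4, 34→5, 14→3, 39→6, 2→2, 33→5, 15→4, 33→6.
So the longest non-decreasing subsequence has length 6, e.g. 1, 6, 29, 29, 34, 39.

6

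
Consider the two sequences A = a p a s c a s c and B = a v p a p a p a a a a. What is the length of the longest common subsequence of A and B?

A longest common subsequence is apaa (length 4); the LCS DP confirms no longer common subsequence exists.

4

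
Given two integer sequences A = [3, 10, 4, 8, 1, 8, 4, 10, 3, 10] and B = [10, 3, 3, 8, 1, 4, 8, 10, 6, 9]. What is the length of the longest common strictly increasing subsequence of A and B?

For each value that appears in both, track the longest common increasing run ending there.
The best achievable length is 4; one witness is 3, 4, 8, 10 (A-positions 1,3,4,8, B-positions 2,6,7,8).

4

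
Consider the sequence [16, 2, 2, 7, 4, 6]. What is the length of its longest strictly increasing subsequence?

Scanning left to right, the best length ending at each element is: 16→1, 2→1, 2→1, 7→2, 4→2, 6→3.
So the longest increasing subsequence has length 3, e.g. 2, 4, 6.

3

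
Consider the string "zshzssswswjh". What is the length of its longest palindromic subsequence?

Using dp[i][j] = 2 + dp[i+1][j−1] if the ends match, else max(dp[i+1][j], dp[i][j−1]):
dp[1][12] = 6. A witness is hssssh at positions 3,5,6,7,9,12.

6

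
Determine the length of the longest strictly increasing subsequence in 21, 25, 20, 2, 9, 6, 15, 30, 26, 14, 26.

Scanning left to right, the best length ending at each element is: 21→1, 25→2, 20→1, 2→1, 9→2, 6→2, 15→3, 30→4, 26→4, 14→3, 26→4.
So the longest increasing subsequence has length 4, e.g. 2, 9, 15, 30.

4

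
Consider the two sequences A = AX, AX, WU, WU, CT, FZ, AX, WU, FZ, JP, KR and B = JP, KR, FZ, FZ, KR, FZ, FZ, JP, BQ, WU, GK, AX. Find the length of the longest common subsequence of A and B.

A longest common subsequence is FZ, FZ, JP (length 3); the LCS DP confirms no longer common subsequence exists.

3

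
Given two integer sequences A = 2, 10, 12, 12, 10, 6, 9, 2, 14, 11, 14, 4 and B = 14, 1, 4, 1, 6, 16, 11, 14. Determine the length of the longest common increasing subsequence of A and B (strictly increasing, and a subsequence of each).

3

For each value that appears in both, track the longest common increasing run ending there.
The best achievable length is 3; one witness is 6, 11, 14 (A-positions 6,10,11, B-positions 5,7,8).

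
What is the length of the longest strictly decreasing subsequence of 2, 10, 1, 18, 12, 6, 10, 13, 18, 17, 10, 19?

3

Scanning left to right, the best length ending at each element is: 2→1, 10→1, 1→2, 18→1, 12→2, 6→3, 10→3, 13→2, 18→1, 17→2, 10→3, 19→1.
So the longest decreasing subsequence has length 3, e.g. 18, 12, 6.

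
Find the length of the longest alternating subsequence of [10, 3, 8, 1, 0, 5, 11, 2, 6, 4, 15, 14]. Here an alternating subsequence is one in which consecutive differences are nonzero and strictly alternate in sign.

10

Track the best alternating length ending on an up-step vs a down-step at each position: up/down = 1/1, 1/2, 3/2, 1/4, 1/4, 5/4, 5/1, 5/6, 7/6, 7/8, 9/1, 9/10.
The maximum over both is 10; one such subsequence is 10, 3, 8, 1, 5, 2, 6, 4, 15, 14.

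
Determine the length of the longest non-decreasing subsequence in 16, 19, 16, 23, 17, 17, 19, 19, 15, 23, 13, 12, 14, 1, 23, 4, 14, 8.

8

Let dp[i] be the longest non-decreasing subsequence ending at position i. Then dp = [1, 2, 2, 3, 3, 4, 5, 6, 1, 7, 1, 1, 2, 1, 8, 2, 3, 3].
The maximum is 8; one witness is 16, 16, 17, 17, 19, 19, 23, 23 at positions 1,3,5,6,7,8,10,15.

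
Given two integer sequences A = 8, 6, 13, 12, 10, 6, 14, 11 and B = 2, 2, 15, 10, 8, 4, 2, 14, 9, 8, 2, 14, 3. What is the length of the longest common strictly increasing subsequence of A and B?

For each value that appears in both, track the longest common increasing run ending there.
The best achievable length is 2; one witness is 10, 14 (A-positions 5,7, B-positions 4,8).

2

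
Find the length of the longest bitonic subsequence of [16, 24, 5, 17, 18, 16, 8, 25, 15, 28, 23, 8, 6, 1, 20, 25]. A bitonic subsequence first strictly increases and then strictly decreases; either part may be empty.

9

Let inc[i] be the LIS ending at i and dec[i] the longest strictly decreasing subsequence starting at i. inc = [1, 2, 1, 2, 3, 2, 2, 4, 3, 5, 4, 2, 2, 1, 4, 5], dec = [5, 7, 2, 6, 6, 5, 3, 5, 4, 5, 4, 3, 2, 1, 1, 1].
max_i inc[i]+dec[i]−1 = 9, with one witness 16, 17, 18, 25, 28, 23, 8, 6, 1.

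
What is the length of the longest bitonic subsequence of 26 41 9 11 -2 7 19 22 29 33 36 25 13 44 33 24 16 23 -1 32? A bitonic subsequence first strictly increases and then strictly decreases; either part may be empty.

12

Let inc[i] be the LIS ending at i and dec[i] the longest strictly decreasing subsequence starting at i. inc = [1, 2, 1, 2, 1, 2, 3, 4, 5, 6, 7, 5, 3, 8, 6, 5, 4, 5, 2, 6], dec = [5, 6, 3, 3, 1, 2, 3, 3, 5, 5, 5, 4, 2, 5, 4, 3, 2, 2, 1, 1].
max_i inc[i]+dec[i]−1 = 12, with one witness 9, 11, 19, 22, 29, 33, 36, 44, 33, 24, 23, -1.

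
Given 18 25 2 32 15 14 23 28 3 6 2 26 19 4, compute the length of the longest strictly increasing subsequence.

Scanning left to right, the best length ending at each element is: 18→1, 25→2, 2→1, 32→3, 15→2, 14→2, 23→3, 28→4, 3→2, 6→3, 2→1, 26→4, 19→4, 4→3.
So the longest increasing subsequence has length 4, e.g. 2, 15, 23, 28.

4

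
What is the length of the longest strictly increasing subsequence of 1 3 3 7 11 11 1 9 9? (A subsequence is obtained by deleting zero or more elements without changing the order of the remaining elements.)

One longest increasing subsequence is 1, 3, 7, 11 (positions 1,2,4,5), of length 4; no longer one exists.

4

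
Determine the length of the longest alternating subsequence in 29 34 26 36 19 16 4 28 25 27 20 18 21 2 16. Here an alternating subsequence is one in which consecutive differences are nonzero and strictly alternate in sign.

12

Track the best alternating length ending on an up-step vs a down-step at each position: up/down = 1/1, 2/1, 1/3, 4/1, 1/5, 1/5, 1/5, 6/5, 6/7, 8/7, 6/9, 6/9, 10/9, 1/11, 12/11.
The maximum over both is 12; one such subsequence is 29, 34, 26, 36, 19, 28, 25, 27, 20, 21, 2, 16.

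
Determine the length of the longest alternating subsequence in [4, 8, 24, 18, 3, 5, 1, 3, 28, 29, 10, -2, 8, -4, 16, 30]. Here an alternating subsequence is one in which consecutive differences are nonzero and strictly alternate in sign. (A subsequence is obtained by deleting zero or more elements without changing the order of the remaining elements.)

Track the best alternating length ending on an up-step vs a down-step at each position: up/down = 1/1, 2/1, 2/1, 2/3, 1/3, 4/3, 1/5, 6/5, 6/1, 6/1, 6/7, 1/7, 8/7, 1/9, 10/7, 10/1.
The maximum over both is 10; one such subsequence is 4, 8, 3, 5, 1, 3, -2, 8, -4, 16.

10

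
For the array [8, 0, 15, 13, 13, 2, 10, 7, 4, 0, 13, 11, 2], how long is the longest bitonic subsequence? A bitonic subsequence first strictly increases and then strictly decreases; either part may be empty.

Let inc[i] be the LIS ending at i and dec[i] the longest strictly decreasing subsequence starting at i. inc = [1, 1, 2, 2, 2, 2, 3, 3, 3, 1, 4, 4, 2], dec = [4, 1, 6, 5, 5, 2, 4, 3, 2, 1, 3, 2, 1].
max_i inc[i]+dec[i]−1 = 7, with one witness 8, 15, 13, 10, 7, 4, 2.

7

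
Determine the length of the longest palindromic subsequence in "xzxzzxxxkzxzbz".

9

One longest palindromic subsequence is zzzxxxzzz (positions 2,4,5,6,7,8,10,12,14); it reads the same forward and backward, and the interval DP gives dp[1][14] = 9.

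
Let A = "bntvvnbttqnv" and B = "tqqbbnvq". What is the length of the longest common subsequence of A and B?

A longest common subsequence is bnvq (length 4); the LCS DP confirms no longer common subsequence exists.

4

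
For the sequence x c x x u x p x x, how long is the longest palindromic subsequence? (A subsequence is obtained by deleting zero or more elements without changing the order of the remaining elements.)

7

One longest palindromic subsequence is xxxuxxx (positions 1,3,4,5,6,8,9); it reads the same forward and backward, and the interval DP gives dp[1][9] = 7.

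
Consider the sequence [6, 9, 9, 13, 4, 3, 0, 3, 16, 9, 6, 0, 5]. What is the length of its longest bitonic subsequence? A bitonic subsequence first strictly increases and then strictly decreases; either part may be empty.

7

Let inc[i] be the LIS ending at i and dec[i] the longest strictly decreasing subsequence starting at i. inc = [1, 2, 2, 3, 1, 1, 1, 2, 4, 3, 3, 1, 3], dec = [4, 4, 4, 4, 3, 2, 1, 2, 4, 3, 2, 1, 1].
max_i inc[i]+dec[i]−1 = 7, with one witness 6, 9, 13, 16, 9, 6, 5.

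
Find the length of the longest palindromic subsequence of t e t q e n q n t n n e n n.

One longest palindromic subsequence is enntnne (positions 5,6,8,9,10,11,12); it reads the same forward and backward, and the interval DP gives dp[1][14] = 7.

7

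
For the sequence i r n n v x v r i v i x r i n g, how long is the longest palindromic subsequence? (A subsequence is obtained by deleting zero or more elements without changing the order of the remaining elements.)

9

Using dp[i][j] = 2 + dp[i+1][j−1] if the ends match, else max(dp[i+1][j], dp[i][j−1]):
dp[1][16] = 9. A witness is irxivixri at positions 1,2,6,9,10,11,12,13,14.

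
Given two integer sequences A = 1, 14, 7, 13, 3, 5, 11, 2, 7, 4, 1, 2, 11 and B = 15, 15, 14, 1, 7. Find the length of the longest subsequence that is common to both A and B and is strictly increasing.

For each value that appears in both, track the longest common increasing run ending there.
The best achievable length is 2; one witness is 1, 7 (A-positions 1,3, B-positions 4,5).

2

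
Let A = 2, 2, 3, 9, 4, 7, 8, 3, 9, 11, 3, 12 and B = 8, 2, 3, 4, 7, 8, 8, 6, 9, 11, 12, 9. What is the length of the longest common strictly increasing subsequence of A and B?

8

A longest common strictly increasing subsequence is 2, 3, 4, 7, 8, 9, 11, 12 (length 8); it appears in order in both A and B, and no longer such subsequence exists.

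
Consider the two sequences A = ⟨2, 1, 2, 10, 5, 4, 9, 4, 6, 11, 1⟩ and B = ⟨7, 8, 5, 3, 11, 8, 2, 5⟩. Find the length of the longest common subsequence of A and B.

Backtracking the LCS table gives one alignment: 2 (A3,B7) → 5 (A5,B8).
So the longest common subsequence has length 2.

2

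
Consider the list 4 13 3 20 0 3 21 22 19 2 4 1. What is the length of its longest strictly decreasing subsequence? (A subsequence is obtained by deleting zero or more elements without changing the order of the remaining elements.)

Let dp[i] be the longest decreasing subsequence ending at position i. Then dp = [1, 1, 2, 1, 3, 2, 1, 1, 2, 3, 3, 4].
The maximum is 4; one witness is 4, 3, 2, 1 at positions 1,3,10,12.

4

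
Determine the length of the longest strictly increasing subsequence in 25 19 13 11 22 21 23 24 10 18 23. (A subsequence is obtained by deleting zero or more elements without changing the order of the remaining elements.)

4

Let dp[i] be the longest increasing subsequence ending at position i. Then dp = [1, 1, 1, 1, 2, 2, 3, 4, 1, 2, 3].
The maximum is 4; one witness is 19, 22, 23, 24 at positions 2,5,7,8.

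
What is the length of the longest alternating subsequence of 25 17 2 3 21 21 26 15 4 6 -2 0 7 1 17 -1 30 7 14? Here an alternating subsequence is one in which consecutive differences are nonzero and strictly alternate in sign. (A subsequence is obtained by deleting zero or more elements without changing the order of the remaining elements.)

A longest alternating subsequence is 25, 17, 21, 4, 6, -2, 7, 1, 17, -1, 30, 7, 14 (positions 1,2,5,9,10,11,13,14,15,16,17,18,19); its 12 consecutive differences strictly alternate in sign, and length 13 is optimal.

13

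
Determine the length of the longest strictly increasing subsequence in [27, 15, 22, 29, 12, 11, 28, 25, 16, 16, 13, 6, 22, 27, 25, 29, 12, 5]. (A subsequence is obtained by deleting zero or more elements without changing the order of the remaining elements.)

One longest increasing subsequence is 15, 22, 25, 27, 29 (positions 2,3,8,14,16), of length 5; no longer one exists.

5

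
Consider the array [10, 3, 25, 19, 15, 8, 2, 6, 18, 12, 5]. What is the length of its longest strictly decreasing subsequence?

Scanning left to right, the best length ending at each element is: 10→1, 3→2, 25→1, 19→2, 15→3, 8→4, 2→5, 6→5, 18→3, 12→4, 5→6.
So the longest decreasing subsequence has length 6, e.g. 25, 19, 15, 8, 6, 5.

6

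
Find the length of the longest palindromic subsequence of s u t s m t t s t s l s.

8

One longest palindromic subsequence is ststtsts (positions 1,3,4,6,7,8,9,12); it reads the same forward and backward, and the interval DP gives dp[1][12] = 8.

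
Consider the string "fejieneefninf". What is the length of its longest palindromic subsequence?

One longest palindromic subsequence is fineenif (positions 1,4,6,7,8,10,11,13); it reads the same forward and backward, and the interval DP gives dp[1][13] = 8.

8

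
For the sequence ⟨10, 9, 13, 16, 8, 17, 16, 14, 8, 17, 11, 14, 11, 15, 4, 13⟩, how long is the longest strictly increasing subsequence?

Scanning left to right, the best length ending at each element is: 10→1, 9→1, 13→2, 16→3, 8→1, 17→4, 16→3, 14→3, 8→1, 17→4, 11→2, 14→3, 11→2, 15→4, 4→1, 13→3.
So the longest increasing subsequence has length 4, e.g. 10, 13, 16, 17.

4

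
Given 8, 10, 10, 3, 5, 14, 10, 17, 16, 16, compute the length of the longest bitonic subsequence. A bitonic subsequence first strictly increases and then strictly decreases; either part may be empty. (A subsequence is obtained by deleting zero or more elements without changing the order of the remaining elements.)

5

Let inc[i] be the LIS ending at i and dec[i] the longest strictly decreasing subsequence starting at i. inc = [1, 2, 2, 1, 2, 3, 3, 4, 4, 4], dec = [2, 2, 2, 1, 1, 2, 1, 2, 1, 1].
max_i inc[i]+dec[i]−1 = 5, with one witness 8, 10, 14, 17, 16.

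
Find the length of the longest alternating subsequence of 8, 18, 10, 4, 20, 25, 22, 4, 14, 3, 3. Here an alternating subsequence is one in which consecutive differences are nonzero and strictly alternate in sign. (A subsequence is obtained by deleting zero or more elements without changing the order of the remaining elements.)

7

Track the best alternating length ending on an up-step vs a down-step at each position: up/down = 1/1, 2/1, 2/3, 1/3, 4/1, 4/1, 4/5, 1/5, 6/5, 1/7, 1/7.
The maximum over both is 7; one such subsequence is 8, 18, 10, 20, 4, 14, 3.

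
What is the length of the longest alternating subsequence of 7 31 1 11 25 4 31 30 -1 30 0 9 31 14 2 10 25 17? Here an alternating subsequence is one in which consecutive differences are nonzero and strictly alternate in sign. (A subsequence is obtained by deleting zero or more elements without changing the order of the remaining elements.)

13

Track the best alternating length ending on an up-step vs a down-step at each position: up/down = 1/1, 2/1, 1/3, 4/3, 4/3, 4/5, 6/1, 6/7, 1/7, 8/7, 8/9, 10/9, 10/1, 10/11, 10/11, 12/11, 12/11, 12/13.
The maximum over both is 13; one such subsequence is 7, 31, 1, 11, 4, 31, -1, 30, 0, 31, 14, 25, 17.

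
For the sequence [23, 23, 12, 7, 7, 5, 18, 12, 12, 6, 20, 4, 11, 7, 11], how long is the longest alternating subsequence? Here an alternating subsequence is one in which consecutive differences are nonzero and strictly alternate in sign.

9

Track the best alternating length ending on an up-step vs a down-step at each position: up/down = 1/1, 1/1, 1/2, 1/2, 1/2, 1/2, 3/2, 3/4, 3/4, 3/4, 5/2, 1/6, 7/6, 7/8, 9/6.
The maximum over both is 9; one such subsequence is 23, 12, 18, 12, 20, 4, 11, 7, 11.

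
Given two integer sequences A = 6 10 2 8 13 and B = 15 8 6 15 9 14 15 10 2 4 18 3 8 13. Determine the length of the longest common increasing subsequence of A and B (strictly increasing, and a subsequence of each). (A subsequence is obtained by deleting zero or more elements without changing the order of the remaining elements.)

For each value that appears in both, track the longest common increasing run ending there.
The best achievable length is 3; one witness is 6, 10, 13 (A-positions 1,2,5, B-positions 3,8,14).

3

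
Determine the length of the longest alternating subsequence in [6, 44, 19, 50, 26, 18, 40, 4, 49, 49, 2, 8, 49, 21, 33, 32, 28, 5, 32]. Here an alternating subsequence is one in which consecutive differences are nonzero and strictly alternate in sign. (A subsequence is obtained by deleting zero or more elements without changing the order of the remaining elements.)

A longest alternating subsequence is 6, 44, 19, 50, 26, 40, 4, 49, 2, 49, 21, 33, 28, 32 (positions 1,2,3,4,5,7,8,9,11,13,14,15,17,19); its 13 consecutive differences strictly alternate in sign, and length 14 is optimal.

14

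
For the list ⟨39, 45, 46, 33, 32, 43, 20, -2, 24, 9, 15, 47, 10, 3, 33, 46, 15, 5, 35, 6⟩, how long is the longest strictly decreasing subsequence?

Let dp[i] be the longest decreasing subsequence ending at position i. Then dp = [1, 1, 1, 2, 3, 2, 4, 5, 4, 5, 5, 1, 6, 7, 3, 2, 5, 7, 3, 7].
The maximum is 7; one witness is 39, 33, 32, 20, 15, 10, 3 at positions 1,4,5,7,11,13,14.

7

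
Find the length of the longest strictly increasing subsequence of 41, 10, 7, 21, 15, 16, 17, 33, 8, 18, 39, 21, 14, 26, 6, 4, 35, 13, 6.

8

One longest increasing subsequence is 10, 15, 16, 17, 18, 21, 26, 35 (positions 2,5,6,7,10,12,14,17), of length 8; no longer one exists.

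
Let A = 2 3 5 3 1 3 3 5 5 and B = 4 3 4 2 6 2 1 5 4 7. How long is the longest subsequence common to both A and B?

3

A longest common subsequence is 2, 1, 5 (length 3); the LCS DP confirms no longer common subsequence exists.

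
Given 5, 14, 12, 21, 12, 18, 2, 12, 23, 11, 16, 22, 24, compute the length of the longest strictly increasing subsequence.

One longest increasing subsequence is 5, 14, 21, 23, 24 (positions 1,2,4,9,13), of length 5; no longer one exists.

5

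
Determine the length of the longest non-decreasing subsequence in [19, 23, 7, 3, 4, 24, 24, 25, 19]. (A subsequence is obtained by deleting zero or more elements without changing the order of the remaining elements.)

Let dp[i] be the longest non-decreasing subsequence ending at position i. Then dp = [1, 2, 1, 1, 2, 3, 4, 5, 3].
The maximum is 5; one witness is 19, 23, 24, 24, 25 at positions 1,2,6,7,8.

5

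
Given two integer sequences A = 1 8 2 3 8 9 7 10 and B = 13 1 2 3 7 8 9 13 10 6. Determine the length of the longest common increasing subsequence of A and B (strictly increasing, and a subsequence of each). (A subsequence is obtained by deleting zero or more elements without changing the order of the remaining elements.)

6

For each value that appears in both, track the longest common increasing run ending there.
The best achievable length is 6; one witness is 1, 2, 3, 8, 9, 10 (A-positions 1,3,4,5,6,8, B-positions 2,3,4,6,7,9).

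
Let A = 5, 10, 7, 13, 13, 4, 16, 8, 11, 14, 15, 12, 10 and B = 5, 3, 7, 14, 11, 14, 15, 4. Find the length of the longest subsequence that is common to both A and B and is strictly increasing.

For each value that appears in both, track the longest common increasing run ending there.
The best achievable length is 5; one witness is 5, 7, 11, 14, 15 (A-positions 1,3,9,10,11, B-positions 1,3,5,6,7).

5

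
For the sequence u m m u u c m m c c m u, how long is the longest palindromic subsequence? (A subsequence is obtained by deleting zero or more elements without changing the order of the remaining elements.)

8

Using dp[i][j] = 2 + dp[i+1][j−1] if the ends match, else max(dp[i+1][j], dp[i][j−1]):
dp[1][12] = 8. A witness is umcmmcmu at positions 1,2,6,7,8,10,11,12.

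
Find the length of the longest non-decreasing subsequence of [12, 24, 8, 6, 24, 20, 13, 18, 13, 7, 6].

One longest non-decreasing subsequence is 12, 24, 24 (positions 1,2,5), of length 3; no longer one exists.

3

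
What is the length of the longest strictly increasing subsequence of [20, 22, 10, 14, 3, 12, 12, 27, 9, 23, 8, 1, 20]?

3

Scanning left to right, the best length ending at each element is: 20→1, 22→2, 10→1, 14→2, 3→1, 12→2, 12→2, 27→3, 9→2, 23→3, 8→2, 1→1, 20→3.
So the longest increasing subsequence has length 3, e.g. 20, 22, 27.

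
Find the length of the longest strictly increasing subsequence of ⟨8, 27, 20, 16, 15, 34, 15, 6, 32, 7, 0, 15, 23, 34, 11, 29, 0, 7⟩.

5

Scanning left to right, the best length ending at each element is: 8→1, 27→2, 20→2, 16→2, 15→2, 34→3, 15→2, 6→1, 32→3, 7→2, 0→1, 15→3, 23→4, 34→5, 11→3, 29→5, 0→1, 7→2.
So the longest increasing subsequence has length 5, e.g. 6, 7, 15, 23, 34.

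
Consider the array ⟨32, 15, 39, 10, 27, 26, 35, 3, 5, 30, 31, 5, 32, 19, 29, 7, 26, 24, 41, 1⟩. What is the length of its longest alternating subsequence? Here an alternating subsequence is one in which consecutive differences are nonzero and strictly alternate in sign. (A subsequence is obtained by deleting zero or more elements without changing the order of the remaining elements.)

18

Track the best alternating length ending on an up-step vs a down-step at each position: up/down = 1/1, 1/2, 3/1, 1/4, 5/4, 5/6, 7/4, 1/8, 9/8, 9/8, 9/8, 9/10, 11/8, 11/12, 13/12, 11/14, 15/14, 15/16, 17/1, 1/18.
The maximum over both is 18; one such subsequence is 32, 15, 39, 10, 27, 26, 35, 3, 30, 5, 32, 19, 29, 7, 26, 24, 41, 1.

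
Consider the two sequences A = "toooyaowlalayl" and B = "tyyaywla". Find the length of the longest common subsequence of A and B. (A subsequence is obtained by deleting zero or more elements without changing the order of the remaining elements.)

6

Backtracking the LCS table gives one alignment: t (A1,B1) → y (A5,B3) → a (A6,B4) → w (A8,B6) → l (A11,B7) → a (A12,B8).
So the longest common subsequence has length 6.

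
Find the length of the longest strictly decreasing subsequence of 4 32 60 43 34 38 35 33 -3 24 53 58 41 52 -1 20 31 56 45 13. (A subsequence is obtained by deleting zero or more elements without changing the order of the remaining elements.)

Let dp[i] be the longest decreasing subsequence ending at position i. Then dp = [1, 1, 1, 2, 3, 3, 4, 5, 6, 6, 2, 2, 3, 3, 7, 7, 6, 3, 4, 8].
The maximum is 8; one witness is 60, 43, 38, 35, 33, 24, 20, 13 at positions 3,4,6,7,8,10,16,20.

8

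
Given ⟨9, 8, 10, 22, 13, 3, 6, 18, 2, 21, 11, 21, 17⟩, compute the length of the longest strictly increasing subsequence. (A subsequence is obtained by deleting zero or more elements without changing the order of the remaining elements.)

One longest increasing subsequence is 9, 10, 13, 18, 21 (positions 1,3,5,8,10), of length 5; no longer one exists.

5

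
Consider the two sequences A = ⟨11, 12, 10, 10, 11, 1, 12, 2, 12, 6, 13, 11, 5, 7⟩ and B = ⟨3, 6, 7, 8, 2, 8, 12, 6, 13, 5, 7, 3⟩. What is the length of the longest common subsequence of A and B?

Backtracking the LCS table gives one alignment: 2 (A8,B5) → 12 (A9,B7) → 6 (A10,B8) → 13 (A11,B9) → 5 (A13,B10) → 7 (A14,B11).
So the longest common subsequence has length 6.

6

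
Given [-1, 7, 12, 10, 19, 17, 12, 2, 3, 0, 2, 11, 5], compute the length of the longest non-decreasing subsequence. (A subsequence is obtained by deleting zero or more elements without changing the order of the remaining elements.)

Let dp[i] be the longest non-decreasing subsequence ending at position i. Then dp = [1, 2, 3, 3, 4, 4, 4, 2, 3, 2, 3, 4, 4].
The maximum is 4; one witness is -1, 7, 12, 19 at positions 1,2,3,5.

4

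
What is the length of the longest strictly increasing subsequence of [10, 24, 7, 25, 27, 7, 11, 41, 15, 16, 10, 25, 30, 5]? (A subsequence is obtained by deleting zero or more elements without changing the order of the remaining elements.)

6

Scanning left to right, the best length ending at each element is: 10→1, 24→2, 7→1, 25→3, 27→4, 7→1, 11→2, 41→5, 15→3, 16→4, 10→2, 25→5, 30→6, 5→1.
So the longest increasing subsequence has length 6, e.g. 10, 11, 15, 16, 25, 30.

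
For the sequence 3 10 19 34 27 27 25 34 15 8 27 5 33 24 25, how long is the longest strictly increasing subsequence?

Let dp[i] be the longest increasing subsequence ending at position i. Then dp = [1, 2, 3, 4, 4, 4, 4, 5, 3, 2, 5, 2, 6, 4, 5].
The maximum is 6; one witness is 3, 10, 19, 25, 27, 33 at positions 1,2,3,7,11,13.

6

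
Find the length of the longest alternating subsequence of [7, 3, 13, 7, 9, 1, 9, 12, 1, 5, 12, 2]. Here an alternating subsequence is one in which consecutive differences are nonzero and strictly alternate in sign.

A longest alternating subsequence is 7, 3, 13, 7, 9, 1, 9, 1, 5, 2 (positions 1,2,3,4,5,6,7,9,10,12); its 9 consecutive differences strictly alternate in sign, and length 10 is optimal.

10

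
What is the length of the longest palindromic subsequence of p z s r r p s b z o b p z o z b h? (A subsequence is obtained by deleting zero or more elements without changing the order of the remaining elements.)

8

Using dp[i][j] = 2 + dp[i+1][j−1] if the ends match, else max(dp[i+1][j], dp[i][j−1]):
dp[1][17] = 8. A witness is pzsrrszp at positions 1,2,3,4,5,7,9,12.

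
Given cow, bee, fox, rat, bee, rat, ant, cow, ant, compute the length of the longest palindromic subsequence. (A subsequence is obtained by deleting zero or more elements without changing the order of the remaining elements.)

5

Using dp[i][j] = 2 + dp[i+1][j−1] if the ends match, else max(dp[i+1][j], dp[i][j−1]):
dp[1][9] = 5. A witness is cow rat bee rat cow at positions 1,4,5,6,8.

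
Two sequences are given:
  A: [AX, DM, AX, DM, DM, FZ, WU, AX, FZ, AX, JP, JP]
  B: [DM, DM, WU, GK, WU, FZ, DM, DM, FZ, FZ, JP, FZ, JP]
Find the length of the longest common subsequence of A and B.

Backtracking the LCS table gives one alignment: DM (A2,B2) → DM (A4,B7) → DM (A5,B8) → FZ (A6,B9) → FZ (A9,B10) → JP (A11,B11) → JP (A12,B13).
So the longest common subsequence has length 7.

7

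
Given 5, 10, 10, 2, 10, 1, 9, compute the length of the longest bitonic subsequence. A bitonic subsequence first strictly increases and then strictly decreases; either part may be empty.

Let inc[i] be the LIS ending at i and dec[i] the longest strictly decreasing subsequence starting at i. inc = [1, 2, 2, 1, 2, 1, 2], dec = [3, 3, 3, 2, 2, 1, 1].
max_i inc[i]+dec[i]−1 = 4, with one witness 5, 10, 2, 1.

4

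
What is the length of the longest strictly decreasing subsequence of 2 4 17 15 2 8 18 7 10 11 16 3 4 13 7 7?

5

Scanning left to right, the best length ending at each element is: 2→1, 4→1, 17→1, 15→2, 2→3, 8→3, 18→1, 7→4, 10→3, 11→3, 16→2, 3→5, 4→5, 13→3, 7→4, 7→4.
So the longest decreasing subsequence has length 5, e.g. 17, 15, 8, 7, 3.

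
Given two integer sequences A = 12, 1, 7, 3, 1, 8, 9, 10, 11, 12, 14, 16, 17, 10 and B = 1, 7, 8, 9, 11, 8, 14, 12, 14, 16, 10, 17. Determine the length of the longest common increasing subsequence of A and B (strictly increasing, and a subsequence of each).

9

A longest common strictly increasing subsequence is 1, 7, 8, 9, 11, 12, 14, 16, 17 (length 9); it appears in order in both A and B, and no longer such subsequence exists.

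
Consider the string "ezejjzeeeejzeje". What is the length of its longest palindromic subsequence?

Using dp[i][j] = 2 + dp[i+1][j−1] if the ends match, else max(dp[i+1][j], dp[i][j−1]):
dp[1][15] = 10. A witness is ejzeeeezje at positions 1,4,6,7,8,9,10,12,14,15.

10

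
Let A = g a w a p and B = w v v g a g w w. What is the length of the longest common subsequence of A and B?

3

A longest common subsequence is gaw (length 3); the LCS DP confirms no longer common subsequence exists.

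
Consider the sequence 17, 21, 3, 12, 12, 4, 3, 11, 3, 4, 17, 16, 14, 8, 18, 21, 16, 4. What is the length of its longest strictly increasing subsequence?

6

One longest increasing subsequence is 3, 4, 11, 17, 18, 21 (positions 3,6,8,11,15,16), of length 6; no longer one exists.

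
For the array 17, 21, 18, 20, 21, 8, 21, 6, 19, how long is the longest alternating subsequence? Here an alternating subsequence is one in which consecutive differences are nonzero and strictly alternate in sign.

Track the best alternating length ending on an up-step vs a down-step at each position: up/down = 1/1, 2/1, 2/3, 4/3, 4/1, 1/5, 6/1, 1/7, 8/7.
The maximum over both is 8; one such subsequence is 17, 21, 18, 20, 8, 21, 6, 19.

8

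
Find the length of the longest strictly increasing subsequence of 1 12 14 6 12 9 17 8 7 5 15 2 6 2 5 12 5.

Let dp[i] be the longest increasing subsequence ending at position i. Then dp = [1, 2, 3, 2, 3, 3, 4, 3, 3, 2, 4, 2, 3, 2, 3, 4, 3].
The maximum is 4; one witness is 1, 12, 14, 17 at positions 1,2,3,7.

4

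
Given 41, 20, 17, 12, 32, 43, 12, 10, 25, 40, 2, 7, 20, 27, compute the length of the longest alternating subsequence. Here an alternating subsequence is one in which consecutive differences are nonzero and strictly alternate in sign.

7

A longest alternating subsequence is 41, 20, 32, 12, 25, 2, 7 (positions 1,2,5,7,9,11,12); its 6 consecutive differences strictly alternate in sign, and length 7 is optimal.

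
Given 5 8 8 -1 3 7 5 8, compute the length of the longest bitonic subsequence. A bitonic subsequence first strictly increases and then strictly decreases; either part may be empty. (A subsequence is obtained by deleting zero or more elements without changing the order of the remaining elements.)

One longest bitonic subsequence is 5, 8, 7, 5 (positions 1,2,6,7): it rises to 8 then falls. Length 4 is optimal.

4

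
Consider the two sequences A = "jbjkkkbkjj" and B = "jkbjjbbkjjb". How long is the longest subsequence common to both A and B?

7

A longest common subsequence is jbjbkjj (length 7); the LCS DP confirms no longer common subsequence exists.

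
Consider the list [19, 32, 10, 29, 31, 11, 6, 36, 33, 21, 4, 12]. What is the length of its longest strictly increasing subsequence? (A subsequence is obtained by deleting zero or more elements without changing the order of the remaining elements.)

Let dp[i] be the longest increasing subsequence ending at position i. Then dp = [1, 2, 1, 2, 3, 2, 1, 4, 4, 3, 1, 3].
The maximum is 4; one witness is 19, 29, 31, 36 at positions 1,4,5,8.

4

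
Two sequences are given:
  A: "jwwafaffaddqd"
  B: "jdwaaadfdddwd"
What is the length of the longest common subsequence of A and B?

A longest common subsequence is jwaafddd (length 8); the LCS DP confirms no longer common subsequence exists.

8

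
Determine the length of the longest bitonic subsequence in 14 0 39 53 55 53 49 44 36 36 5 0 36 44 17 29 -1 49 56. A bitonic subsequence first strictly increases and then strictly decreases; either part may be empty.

11

Let inc[i] be the LIS ending at i and dec[i] the longest strictly decreasing subsequence starting at i. inc = [1, 1, 2, 3, 4, 3, 3, 3, 2, 2, 2, 1, 3, 4, 3, 4, 1, 5, 6], dec = [4, 2, 5, 7, 8, 7, 6, 5, 4, 4, 3, 2, 3, 3, 2, 2, 1, 1, 1].
max_i inc[i]+dec[i]−1 = 11, with one witness 14, 39, 53, 55, 53, 49, 44, 36, 5, 0, -1.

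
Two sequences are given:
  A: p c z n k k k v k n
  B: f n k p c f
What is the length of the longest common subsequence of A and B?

2

A longest common subsequence is pc (length 2); the LCS DP confirms no longer common subsequence exists.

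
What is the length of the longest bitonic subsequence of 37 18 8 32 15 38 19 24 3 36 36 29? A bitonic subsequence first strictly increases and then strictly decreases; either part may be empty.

Let inc[i] be the LIS ending at i and dec[i] the longest strictly decreasing subsequence starting at i. inc = [1, 1, 1, 2, 2, 3, 3, 4, 1, 5, 5, 5], dec = [4, 3, 2, 3, 2, 3, 2, 2, 1, 2, 2, 1].
max_i inc[i]+dec[i]−1 = 6, with one witness 8, 15, 19, 24, 36, 29.

6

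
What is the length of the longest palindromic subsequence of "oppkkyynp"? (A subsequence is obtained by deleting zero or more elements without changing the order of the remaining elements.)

4

Using dp[i][j] = 2 + dp[i+1][j−1] if the ends match, else max(dp[i+1][j], dp[i][j−1]):
dp[1][9] = 4. A witness is pyyp at positions 2,6,7,9.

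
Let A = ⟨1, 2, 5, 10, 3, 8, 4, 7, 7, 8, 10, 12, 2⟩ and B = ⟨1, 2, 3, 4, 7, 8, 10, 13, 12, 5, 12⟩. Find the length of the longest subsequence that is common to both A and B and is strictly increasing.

For each value that appears in both, track the longest common increasing run ending there.
The best achievable length is 8; one witness is 1, 2, 3, 4, 7, 8, 10, 12 (A-positions 1,2,5,7,8,10,11,12, B-positions 1,2,3,4,5,6,7,9).

8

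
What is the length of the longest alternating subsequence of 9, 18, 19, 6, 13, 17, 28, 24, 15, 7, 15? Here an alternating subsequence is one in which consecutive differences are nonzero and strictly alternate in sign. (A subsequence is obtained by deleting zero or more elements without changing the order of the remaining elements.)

A longest alternating subsequence is 9, 18, 6, 13, 7, 15 (positions 1,2,4,5,10,11); its 5 consecutive differences strictly alternate in sign, and length 6 is optimal.

6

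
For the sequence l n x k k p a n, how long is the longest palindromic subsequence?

4

Using dp[i][j] = 2 + dp[i+1][j−1] if the ends match, else max(dp[i+1][j], dp[i][j−1]):
dp[1][8] = 4. A witness is nkkn at positions 2,4,5,8.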